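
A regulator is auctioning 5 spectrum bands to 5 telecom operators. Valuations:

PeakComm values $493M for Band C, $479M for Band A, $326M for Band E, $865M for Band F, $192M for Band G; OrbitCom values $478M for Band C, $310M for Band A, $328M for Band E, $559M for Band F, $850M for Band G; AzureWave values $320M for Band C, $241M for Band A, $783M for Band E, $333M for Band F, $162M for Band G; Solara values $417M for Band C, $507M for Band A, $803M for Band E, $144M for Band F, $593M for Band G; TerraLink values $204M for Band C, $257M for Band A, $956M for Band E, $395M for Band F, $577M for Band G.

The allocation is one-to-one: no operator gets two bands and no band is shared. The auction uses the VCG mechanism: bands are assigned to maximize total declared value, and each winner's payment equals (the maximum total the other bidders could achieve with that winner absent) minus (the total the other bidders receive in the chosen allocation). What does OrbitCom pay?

OrbitCom pays $86M.

Efficient allocation: PeakComm→Band F ($865M), OrbitCom→Band G ($850M), AzureWave→Band C ($320M), Solara→Band A ($507M), TerraLink→Band E ($956M); total welfare W = $3498M.
OrbitCom receives Band G at value $850M, so the others get W − 850 = $2648M.
Without OrbitCom: best allocation of the remaining 4 bidders over all 5 bands is PeakComm→Band F ($865M), AzureWave→Band C ($320M), Solara→Band G ($593M), TerraLink→Band E ($956M), total $2734M.
VCG payment = (others' best without OrbitCom) − (others' welfare with OrbitCom) = 2734 − 2648 = $86M.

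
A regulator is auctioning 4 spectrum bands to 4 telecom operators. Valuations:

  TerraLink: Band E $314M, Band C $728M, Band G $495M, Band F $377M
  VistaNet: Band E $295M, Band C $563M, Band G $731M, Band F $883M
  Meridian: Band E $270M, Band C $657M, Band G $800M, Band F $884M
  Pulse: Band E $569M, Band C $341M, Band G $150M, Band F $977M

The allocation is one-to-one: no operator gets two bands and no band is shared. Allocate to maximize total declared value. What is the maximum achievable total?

Max total: $2980M

This is a one-to-one assignment (maximum-weight bipartite matching).
Optimal: TerraLink→Band C ($728M), VistaNet→Band F ($883M), Meridian→Band G ($800M), Pulse→Band E ($569M) — total 728+883+800+569 = $2980M.
Max-entry greedy (repeatedly take the single best remaining cell) gives $2800M, worse by 180.
Swapping TerraLink↔Meridian (TerraLink→Band G $495M, Meridian→Band C $657M) loses 376.
No other one-to-one assignment exceeds $2980M.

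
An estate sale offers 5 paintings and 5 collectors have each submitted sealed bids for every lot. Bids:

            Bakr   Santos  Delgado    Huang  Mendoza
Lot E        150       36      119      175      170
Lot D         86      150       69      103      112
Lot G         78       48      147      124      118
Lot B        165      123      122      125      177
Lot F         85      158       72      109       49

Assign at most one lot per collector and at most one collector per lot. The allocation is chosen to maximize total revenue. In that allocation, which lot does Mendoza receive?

This is the linear assignment problem.
Optimal: Bakr→Lot B ($165), Santos→Lot F ($158), Delgado→Lot G ($147), Huang→Lot E ($175), Mendoza→Lot D ($112) — total 165+158+147+175+112 = $757.
Column-greedy (each lot in turn goes to its best remaining collector) gives $734, worse by 23.
Next-best assignment: Bakr→Lot D, Santos→Lot F, Delgado→Lot G, Huang→Lot E, Mendoza→Lot B = $743.
Every other assignment is strictly worse.
Mendoza's own top lot is Lot B ($177), but forcing Mendoza→Lot B and reassigning the rest optimally gives only $743 — worse by 14.

Mendoza receives Lot D.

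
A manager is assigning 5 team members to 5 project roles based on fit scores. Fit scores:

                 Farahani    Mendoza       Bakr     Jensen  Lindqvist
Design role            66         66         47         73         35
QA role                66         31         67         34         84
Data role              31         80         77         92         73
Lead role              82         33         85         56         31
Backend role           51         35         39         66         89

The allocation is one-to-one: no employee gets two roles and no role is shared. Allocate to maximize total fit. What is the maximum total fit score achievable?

Maximum total: 398 pts

Optimal: Farahani→QA role (66 pts), Mendoza→Design role (66 pts), Bakr→Lead role (85 pts), Jensen→Data role (92 pts), Lindqvist→Backend role (89 pts) — total 66+66+85+92+89 = 398 pts.
Max-entry greedy (repeatedly take the single best remaining cell) gives 363 pts, worse by 35.
Swapping Jensen↔Farahani (Jensen→QA role 34 pts, Farahani→Data role 31 pts) loses 93.
Every other assignment is strictly worse.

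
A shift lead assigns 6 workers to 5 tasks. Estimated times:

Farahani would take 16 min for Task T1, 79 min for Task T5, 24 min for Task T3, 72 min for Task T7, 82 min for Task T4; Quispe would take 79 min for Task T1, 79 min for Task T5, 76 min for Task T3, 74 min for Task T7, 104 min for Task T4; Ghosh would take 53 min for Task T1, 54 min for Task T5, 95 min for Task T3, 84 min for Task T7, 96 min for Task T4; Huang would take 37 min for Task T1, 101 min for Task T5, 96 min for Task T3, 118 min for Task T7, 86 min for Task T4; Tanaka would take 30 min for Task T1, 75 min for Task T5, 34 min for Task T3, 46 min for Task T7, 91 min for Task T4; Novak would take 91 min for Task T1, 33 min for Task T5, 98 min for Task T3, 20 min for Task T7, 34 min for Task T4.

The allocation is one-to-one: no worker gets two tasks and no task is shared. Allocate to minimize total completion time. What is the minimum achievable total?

Minimum total: 195 min

Optimal: Huang→Task T1 (37 min), Ghosh→Task T5 (54 min), Farahani→Task T3 (24 min), Tanaka→Task T7 (46 min), Novak→Task T4 (34 min) — total 37+54+24+46+34 = 195 min.
Min-entry greedy (repeatedly take the single cheapest remaining cell) gives 210 min, worse by 15.
Next-best assignment: Farahani→Task T1, Ghosh→Task T5, Tanaka→Task T3, Novak→Task T7, Huang→Task T4 = 210 min.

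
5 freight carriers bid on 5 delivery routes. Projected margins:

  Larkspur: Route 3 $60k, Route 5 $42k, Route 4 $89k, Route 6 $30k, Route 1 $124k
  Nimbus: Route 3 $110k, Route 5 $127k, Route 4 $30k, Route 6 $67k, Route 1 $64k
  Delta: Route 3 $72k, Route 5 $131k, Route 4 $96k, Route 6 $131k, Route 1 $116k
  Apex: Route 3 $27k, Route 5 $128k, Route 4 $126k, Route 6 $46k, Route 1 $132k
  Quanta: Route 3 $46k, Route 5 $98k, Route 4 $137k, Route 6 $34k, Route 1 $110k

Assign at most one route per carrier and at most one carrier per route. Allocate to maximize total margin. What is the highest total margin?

Optimal: Larkspur→Route 1 ($124k), Nimbus→Route 3 ($110k), Delta→Route 6 ($131k), Apex→Route 5 ($128k), Quanta→Route 4 ($137k) — total 124+110+131+128+137 = $630k.
Max-entry greedy (repeatedly take the single best remaining cell) gives $540k, worse by 90.

Max total: $630k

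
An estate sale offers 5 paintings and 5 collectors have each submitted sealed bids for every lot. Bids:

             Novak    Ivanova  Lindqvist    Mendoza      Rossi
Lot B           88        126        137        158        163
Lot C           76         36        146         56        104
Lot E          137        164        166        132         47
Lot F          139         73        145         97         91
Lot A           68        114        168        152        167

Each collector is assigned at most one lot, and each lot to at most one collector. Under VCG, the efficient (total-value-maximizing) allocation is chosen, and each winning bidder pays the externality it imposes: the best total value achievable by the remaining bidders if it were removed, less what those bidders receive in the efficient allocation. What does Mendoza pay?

Mendoza pays $18.

Efficient allocation: Novak→Lot F ($139), Ivanova→Lot E ($164), Lindqvist→Lot C ($146), Mendoza→Lot B ($158), Rossi→Lot A ($167); total welfare W = $774.
Mendoza receives Lot B at value $158, so the others get W − 158 = $616.
Without Mendoza: best allocation of the remaining 4 bidders over all 5 lots is Novak→Lot F ($139), Ivanova→Lot E ($164), Lindqvist→Lot A ($168), Rossi→Lot B ($163), total $634.
VCG payment = (others' best without Mendoza) − (others' welfare with Mendoza) = 634 − 616 = $18.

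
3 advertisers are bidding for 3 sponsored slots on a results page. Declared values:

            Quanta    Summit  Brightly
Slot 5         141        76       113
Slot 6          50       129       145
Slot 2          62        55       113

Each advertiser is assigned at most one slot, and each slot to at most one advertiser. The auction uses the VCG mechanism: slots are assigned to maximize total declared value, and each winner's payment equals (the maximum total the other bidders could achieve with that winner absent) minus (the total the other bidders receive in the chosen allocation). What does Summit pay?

Summit pays $32.

Efficient allocation: Quanta→Slot 5 ($141), Summit→Slot 6 ($129), Brightly→Slot 2 ($113); total welfare W = $383.
Summit receives Slot 6 at value $129, so the others get W − 129 = $254.
Without Summit: best allocation of the remaining 2 bidders over all 3 slots is Quanta→Slot 5 ($141), Brightly→Slot 6 ($145), total $286.
VCG payment = (others' best without Summit) − (others' welfare with Summit) = 286 − 254 = $32.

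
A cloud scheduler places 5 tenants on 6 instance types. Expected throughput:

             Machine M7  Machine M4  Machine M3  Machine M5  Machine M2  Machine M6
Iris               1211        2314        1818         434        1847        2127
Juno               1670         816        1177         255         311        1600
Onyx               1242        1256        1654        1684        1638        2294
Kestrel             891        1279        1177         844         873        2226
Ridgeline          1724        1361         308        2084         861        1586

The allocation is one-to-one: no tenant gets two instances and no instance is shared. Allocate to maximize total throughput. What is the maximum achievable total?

Maximum total: 9948 ops/s

Optimal: Iris→Machine M4 (2314 ops/s), Juno→Machine M7 (1670 ops/s), Onyx→Machine M3 (1654 ops/s), Kestrel→Machine M6 (2226 ops/s), Ridgeline→Machine M5 (2084 ops/s) — total 2314+1670+1654+2226+2084 = 9948 ops/s.
Max-entry greedy (repeatedly take the single best remaining cell) gives 9539 ops/s, worse by 409.
Swapping Ridgeline↔Iris (Ridgeline→Machine M4 1361 ops/s, Iris→Machine M5 434 ops/s) loses 2603.
Every other assignment is strictly worse.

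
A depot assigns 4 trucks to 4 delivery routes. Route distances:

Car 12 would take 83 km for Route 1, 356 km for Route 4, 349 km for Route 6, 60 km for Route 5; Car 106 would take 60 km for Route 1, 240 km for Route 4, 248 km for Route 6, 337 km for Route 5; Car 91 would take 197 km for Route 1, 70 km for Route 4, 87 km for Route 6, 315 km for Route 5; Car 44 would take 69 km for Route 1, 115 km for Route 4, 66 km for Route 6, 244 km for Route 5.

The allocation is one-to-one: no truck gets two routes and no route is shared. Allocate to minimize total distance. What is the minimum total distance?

Minimum total: 256 km

Treat this as an assignment problem: match each truck to one route.
Optimal: Car 12→Route 5 (60 km), Car 106→Route 1 (60 km), Car 91→Route 4 (70 km), Car 44→Route 6 (66 km) — total 60+60+70+66 = 256 km.
No other one-to-one assignment undercuts 256 km.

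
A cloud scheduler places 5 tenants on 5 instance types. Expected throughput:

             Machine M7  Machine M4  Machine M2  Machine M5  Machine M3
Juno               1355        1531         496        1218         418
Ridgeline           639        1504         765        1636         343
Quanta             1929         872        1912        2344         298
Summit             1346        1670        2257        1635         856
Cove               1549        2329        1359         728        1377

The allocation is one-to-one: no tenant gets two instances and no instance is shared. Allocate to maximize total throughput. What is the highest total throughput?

Max total: 8837 ops/s

This is a one-to-one assignment (maximum-weight bipartite matching).
Optimal: Juno→Machine M7 (1355 ops/s), Ridgeline→Machine M4 (1504 ops/s), Quanta→Machine M5 (2344 ops/s), Summit→Machine M2 (2257 ops/s), Cove→Machine M3 (1377 ops/s) — total 1355+1504+2344+2257+1377 = 8837 ops/s.
Column-greedy (each instance in turn goes to its best remaining tenant) gives 8569 ops/s, worse by 268.
Swapping Ridgeline↔Quanta (Ridgeline→Machine M5 1636 ops/s, Quanta→Machine M4 872 ops/s) loses 1340.
No other one-to-one assignment exceeds 8837 ops/s.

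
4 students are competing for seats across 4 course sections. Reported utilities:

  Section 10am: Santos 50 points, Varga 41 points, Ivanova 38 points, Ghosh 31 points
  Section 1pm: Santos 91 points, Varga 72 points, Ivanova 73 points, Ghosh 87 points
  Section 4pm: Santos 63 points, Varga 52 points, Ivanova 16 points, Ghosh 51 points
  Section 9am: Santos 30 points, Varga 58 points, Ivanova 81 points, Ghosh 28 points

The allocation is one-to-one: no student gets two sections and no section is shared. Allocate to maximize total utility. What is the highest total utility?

This is the linear assignment problem.
Optimal: Santos→Section 4pm (63 points), Varga→Section 10am (41 points), Ivanova→Section 9am (81 points), Ghosh→Section 1pm (87 points) — total 63+41+81+87 = 272 points.
Max-entry greedy (repeatedly take the single best remaining cell) gives 255 points, worse by 17.
Next-best assignment: Santos→Section 10am, Varga→Section 4pm, Ivanova→Section 9am, Ghosh→Section 1pm = 270 points.

Maximum total: 272 points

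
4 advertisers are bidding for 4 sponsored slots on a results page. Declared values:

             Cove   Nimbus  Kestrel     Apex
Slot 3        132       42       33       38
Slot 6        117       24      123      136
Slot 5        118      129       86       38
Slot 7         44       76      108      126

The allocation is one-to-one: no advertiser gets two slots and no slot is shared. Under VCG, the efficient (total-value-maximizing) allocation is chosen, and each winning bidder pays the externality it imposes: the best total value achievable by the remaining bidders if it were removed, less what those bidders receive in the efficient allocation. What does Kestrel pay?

Kestrel pays $10.

Efficient allocation: Cove→Slot 3 ($132), Nimbus→Slot 5 ($129), Kestrel→Slot 6 ($123), Apex→Slot 7 ($126); total welfare W = $510.
Kestrel receives Slot 6 at value $123, so the others get W − 123 = $387.
Without Kestrel: best allocation of the remaining 3 bidders over all 4 slots is Cove→Slot 3 ($132), Nimbus→Slot 5 ($129), Apex→Slot 6 ($136), total $397.
VCG payment = (others' best without Kestrel) − (others' welfare with Kestrel) = 397 − 387 = $10.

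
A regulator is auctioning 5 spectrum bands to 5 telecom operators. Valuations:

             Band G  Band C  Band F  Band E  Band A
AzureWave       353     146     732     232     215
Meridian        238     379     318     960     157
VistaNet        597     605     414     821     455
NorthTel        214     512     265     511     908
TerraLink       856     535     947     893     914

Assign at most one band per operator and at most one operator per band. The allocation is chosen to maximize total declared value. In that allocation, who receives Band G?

TerraLink receives Band G.

This is a one-to-one assignment (maximum-weight bipartite matching).
Optimal: AzureWave→Band F ($732M), Meridian→Band E ($960M), VistaNet→Band C ($605M), NorthTel→Band A ($908M), TerraLink→Band G ($856M) — total 732+960+605+908+856 = $4061M.
Max-entry greedy (repeatedly take the single best remaining cell) gives $3773M, worse by 288.
TerraLink's own top band is Band F ($947M), but forcing TerraLink→Band F and reassigning the rest optimally gives only $3773M — worse by 288.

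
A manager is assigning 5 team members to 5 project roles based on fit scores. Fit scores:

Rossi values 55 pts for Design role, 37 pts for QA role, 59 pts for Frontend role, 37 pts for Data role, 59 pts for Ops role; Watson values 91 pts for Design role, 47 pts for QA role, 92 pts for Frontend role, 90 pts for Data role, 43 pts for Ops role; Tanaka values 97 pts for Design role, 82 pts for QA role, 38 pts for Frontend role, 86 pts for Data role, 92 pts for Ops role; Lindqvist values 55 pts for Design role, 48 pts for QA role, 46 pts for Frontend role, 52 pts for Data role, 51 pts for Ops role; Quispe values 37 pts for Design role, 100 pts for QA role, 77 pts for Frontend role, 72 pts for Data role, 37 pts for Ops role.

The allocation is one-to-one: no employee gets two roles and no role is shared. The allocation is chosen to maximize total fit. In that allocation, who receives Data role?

Lindqvist receives Data role.

This is a one-to-one assignment (maximum-weight bipartite matching).
Optimal: Rossi→Ops role (59 pts), Watson→Frontend role (92 pts), Tanaka→Design role (97 pts), Lindqvist→Data role (52 pts), Quispe→QA role (100 pts) — total 59+92+97+52+100 = 400 pts.
Row-greedy (each employee in turn takes its best remaining role) gives 394 pts, worse by 6.
Next-best assignment: Rossi→Frontend role, Watson→Data role, Tanaka→Design role, Lindqvist→Ops role, Quispe→QA role = 397 pts.
Every other assignment is strictly worse.
Lindqvist's own top role is Design role (55 pts), but forcing Lindqvist→Design role and reassigning the rest optimally gives only 396 pts — worse by 4.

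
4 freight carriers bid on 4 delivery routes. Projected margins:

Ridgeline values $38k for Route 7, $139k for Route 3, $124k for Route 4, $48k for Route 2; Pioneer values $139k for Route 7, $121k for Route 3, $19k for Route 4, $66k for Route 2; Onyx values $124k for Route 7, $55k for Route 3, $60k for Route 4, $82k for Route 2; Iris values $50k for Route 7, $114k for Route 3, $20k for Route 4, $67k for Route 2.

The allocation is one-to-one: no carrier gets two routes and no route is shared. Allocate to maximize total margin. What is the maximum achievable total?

This is a one-to-one assignment (maximum-weight bipartite matching).
Optimal: Ridgeline→Route 4 ($124k), Pioneer→Route 7 ($139k), Onyx→Route 2 ($82k), Iris→Route 3 ($114k) — total 124+139+82+114 = $459k.
Max-entry greedy (repeatedly take the single best remaining cell) gives $380k, worse by 79.
Swapping Iris↔Onyx (Iris→Route 2 $67k, Onyx→Route 3 $55k) loses 74.
No other one-to-one assignment exceeds $459k.

Max total: $459k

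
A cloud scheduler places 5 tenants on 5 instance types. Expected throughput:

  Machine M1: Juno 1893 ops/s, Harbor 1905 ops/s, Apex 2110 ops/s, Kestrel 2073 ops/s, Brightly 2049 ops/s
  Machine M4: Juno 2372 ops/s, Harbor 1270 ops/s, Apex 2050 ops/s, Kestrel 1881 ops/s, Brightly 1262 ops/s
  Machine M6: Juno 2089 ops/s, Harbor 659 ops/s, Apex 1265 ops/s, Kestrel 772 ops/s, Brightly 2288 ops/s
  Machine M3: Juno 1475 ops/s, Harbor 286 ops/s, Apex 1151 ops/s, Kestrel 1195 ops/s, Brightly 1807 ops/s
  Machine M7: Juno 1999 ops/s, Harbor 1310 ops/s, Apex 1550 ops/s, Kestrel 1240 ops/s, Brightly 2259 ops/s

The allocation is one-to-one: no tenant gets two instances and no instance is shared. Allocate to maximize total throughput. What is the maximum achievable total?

Optimal: Juno→Machine M6 (2089 ops/s), Harbor→Machine M1 (1905 ops/s), Apex→Machine M4 (2050 ops/s), Kestrel→Machine M3 (1195 ops/s), Brightly→Machine M7 (2259 ops/s) — total 2089+1905+2050+1195+2259 = 9498 ops/s.
Row-greedy (each tenant in turn takes its best remaining instance) gives 9310 ops/s, worse by 188.
Next-best assignment: Juno→Machine M7, Harbor→Machine M1, Apex→Machine M4, Kestrel→Machine M3, Brightly→Machine M6 = 9437 ops/s.
Swapping Kestrel↔Brightly (Kestrel→Machine M7 1240 ops/s, Brightly→Machine M3 1807 ops/s) loses 407.
Every other assignment is strictly worse.

Max total: 9498 ops/s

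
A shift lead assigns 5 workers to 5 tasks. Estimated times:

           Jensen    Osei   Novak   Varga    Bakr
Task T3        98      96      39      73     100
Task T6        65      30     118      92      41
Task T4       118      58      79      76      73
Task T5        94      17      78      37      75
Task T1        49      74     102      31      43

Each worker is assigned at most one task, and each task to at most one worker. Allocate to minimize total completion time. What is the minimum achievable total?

Min total: 222 min

This is a one-to-one assignment (minimum-cost bipartite matching).
Optimal: Jensen→Task T1 (49 min), Osei→Task T5 (17 min), Novak→Task T3 (39 min), Varga→Task T4 (76 min), Bakr→Task T6 (41 min) — total 49+17+39+76+41 = 222 min.
Min-entry greedy (repeatedly take the single cheapest remaining cell) gives 246 min, worse by 24.
Next-best assignment: Jensen→Task T1, Osei→Task T4, Novak→Task T3, Varga→Task T5, Bakr→Task T6 = 224 min.
Swapping Varga↔Novak (Varga→Task T3 73 min, Novak→Task T4 79 min) adds 37.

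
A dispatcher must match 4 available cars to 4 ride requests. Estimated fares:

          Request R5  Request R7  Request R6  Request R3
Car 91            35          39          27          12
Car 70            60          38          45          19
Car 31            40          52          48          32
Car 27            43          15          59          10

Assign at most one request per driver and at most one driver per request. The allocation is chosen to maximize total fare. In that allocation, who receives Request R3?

Car 31 receives Request R3.

This is the linear assignment problem.
Optimal: Car 91→Request R7 ($39), Car 70→Request R5 ($60), Car 31→Request R3 ($32), Car 27→Request R6 ($59) — total 39+60+32+59 = $190.
Max-entry greedy (repeatedly take the single best remaining cell) gives $183, worse by 7.
Swapping Car 91↔Car 27 (Car 91→Request R6 $27, Car 27→Request R7 $15) loses 56.
No other one-to-one assignment exceeds $190.
Car 31's own top request is Request R7 ($52), but forcing Car 31→Request R7 and reassigning the rest optimally gives only $183 — worse by 7.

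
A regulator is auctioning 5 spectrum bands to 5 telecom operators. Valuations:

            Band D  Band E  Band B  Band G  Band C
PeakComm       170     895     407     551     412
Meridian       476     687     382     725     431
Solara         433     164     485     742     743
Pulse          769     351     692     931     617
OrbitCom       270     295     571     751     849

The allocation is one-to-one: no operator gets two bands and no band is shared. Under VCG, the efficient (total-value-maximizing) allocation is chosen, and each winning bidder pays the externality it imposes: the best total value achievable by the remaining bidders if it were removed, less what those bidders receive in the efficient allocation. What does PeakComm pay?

PeakComm pays $219M.

Efficient allocation: PeakComm→Band E ($895M), Meridian→Band G ($725M), Solara→Band B ($485M), Pulse→Band D ($769M), OrbitCom→Band C ($849M); total welfare W = $3723M.
PeakComm receives Band E at value $895M, so the others get W − 895 = $2828M.
Without PeakComm: best allocation of the remaining 4 bidders over all 5 bands is Meridian→Band E ($687M), Solara→Band G ($742M), Pulse→Band D ($769M), OrbitCom→Band C ($849M), total $3047M.
VCG payment = (others' best without PeakComm) − (others' welfare with PeakComm) = 3047 − 2828 = $219M.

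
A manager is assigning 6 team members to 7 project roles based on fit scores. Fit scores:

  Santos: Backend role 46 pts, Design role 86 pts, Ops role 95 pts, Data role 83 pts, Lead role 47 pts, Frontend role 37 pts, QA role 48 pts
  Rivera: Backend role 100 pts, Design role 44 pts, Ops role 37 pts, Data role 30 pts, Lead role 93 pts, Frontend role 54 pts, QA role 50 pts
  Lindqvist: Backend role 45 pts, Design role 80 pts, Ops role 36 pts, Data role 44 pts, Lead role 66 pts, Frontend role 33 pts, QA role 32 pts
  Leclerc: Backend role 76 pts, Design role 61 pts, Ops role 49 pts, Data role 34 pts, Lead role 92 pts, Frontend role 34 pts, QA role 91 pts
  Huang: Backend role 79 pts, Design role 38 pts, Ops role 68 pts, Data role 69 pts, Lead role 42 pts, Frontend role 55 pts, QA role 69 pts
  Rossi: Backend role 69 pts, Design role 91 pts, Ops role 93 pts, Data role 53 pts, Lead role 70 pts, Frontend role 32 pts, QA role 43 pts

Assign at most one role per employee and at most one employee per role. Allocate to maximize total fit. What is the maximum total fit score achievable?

Max total: 519 pts

This is the linear assignment problem.
Optimal: Santos→Data role (83 pts), Rivera→Lead role (93 pts), Lindqvist→Design role (80 pts), Leclerc→QA role (91 pts), Huang→Backend role (79 pts), Rossi→Ops role (93 pts) — total 83+93+80+91+79+93 = 519 pts.
Column-greedy (each role in turn goes to its best remaining employee) gives 480 pts, worse by 39.
Next-best assignment: Santos→Data role, Rivera→Backend role, Lindqvist→Design role, Leclerc→Lead role, Huang→QA role, Rossi→Ops role = 517 pts.
Swapping Lindqvist↔Huang (Lindqvist→Backend role 45 pts, Huang→Design role 38 pts) loses 76.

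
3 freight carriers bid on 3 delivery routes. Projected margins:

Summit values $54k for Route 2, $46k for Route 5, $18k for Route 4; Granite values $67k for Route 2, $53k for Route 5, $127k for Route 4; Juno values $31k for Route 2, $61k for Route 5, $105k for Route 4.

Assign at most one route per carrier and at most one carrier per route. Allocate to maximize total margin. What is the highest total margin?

This is the linear assignment problem.
Optimal: Summit→Route 2 ($54k), Granite→Route 4 ($127k), Juno→Route 5 ($61k) — total 54+127+61 = $242k.
Column-greedy (each route in turn goes to its best remaining carrier) gives $146k, worse by 96.
Next-best assignment: Summit→Route 5, Granite→Route 2, Juno→Route 4 = $218k.

Maximum total: $242k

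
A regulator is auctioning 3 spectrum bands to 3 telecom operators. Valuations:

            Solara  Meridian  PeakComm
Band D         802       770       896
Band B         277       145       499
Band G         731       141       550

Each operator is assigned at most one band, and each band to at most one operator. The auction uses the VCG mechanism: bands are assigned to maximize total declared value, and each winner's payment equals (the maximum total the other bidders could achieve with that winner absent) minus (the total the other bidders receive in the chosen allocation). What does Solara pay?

Efficient allocation: Solara→Band G ($731M), Meridian→Band D ($770M), PeakComm→Band B ($499M); total welfare W = $2000M.
Solara receives Band G at value $731M, so the others get W − 731 = $1269M.
Without Solara: best allocation of the remaining 2 bidders over all 3 bands is Meridian→Band D ($770M), PeakComm→Band G ($550M), total $1320M.
VCG payment = (others' best without Solara) − (others' welfare with Solara) = 1320 − 1269 = $51M.

Solara pays $51M.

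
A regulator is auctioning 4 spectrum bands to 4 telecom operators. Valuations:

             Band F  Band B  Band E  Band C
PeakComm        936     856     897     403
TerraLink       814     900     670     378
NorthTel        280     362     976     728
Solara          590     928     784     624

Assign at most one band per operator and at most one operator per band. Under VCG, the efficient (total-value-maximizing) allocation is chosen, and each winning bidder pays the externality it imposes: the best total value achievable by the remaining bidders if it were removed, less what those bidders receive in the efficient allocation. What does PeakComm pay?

PeakComm pays $218M.

Efficient allocation: PeakComm→Band F ($936M), TerraLink→Band B ($900M), NorthTel→Band E ($976M), Solara→Band C ($624M); total welfare W = $3436M.
PeakComm receives Band F at value $936M, so the others get W − 936 = $2500M.
Without PeakComm: best allocation of the remaining 3 bidders over all 4 bands is TerraLink→Band F ($814M), NorthTel→Band E ($976M), Solara→Band B ($928M), total $2718M.
VCG payment = (others' best without PeakComm) − (others' welfare with PeakComm) = 2718 − 2500 = $218M.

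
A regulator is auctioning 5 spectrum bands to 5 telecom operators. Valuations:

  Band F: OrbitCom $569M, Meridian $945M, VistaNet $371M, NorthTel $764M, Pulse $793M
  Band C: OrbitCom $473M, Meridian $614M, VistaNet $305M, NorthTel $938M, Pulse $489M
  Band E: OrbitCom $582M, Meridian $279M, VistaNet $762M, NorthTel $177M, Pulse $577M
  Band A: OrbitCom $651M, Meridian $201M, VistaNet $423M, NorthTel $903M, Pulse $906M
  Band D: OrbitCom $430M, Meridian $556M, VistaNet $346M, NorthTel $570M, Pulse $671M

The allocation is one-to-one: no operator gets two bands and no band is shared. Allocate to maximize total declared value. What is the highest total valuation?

Treat this as an assignment problem: match each operator to one band.
Optimal: OrbitCom→Band D ($430M), Meridian→Band F ($945M), VistaNet→Band E ($762M), NorthTel→Band C ($938M), Pulse→Band A ($906M) — total 430+945+762+938+906 = $3981M.
Row-greedy (each operator in turn takes its best remaining band) gives $3967M, worse by 14.
Next-best assignment: OrbitCom→Band A, Meridian→Band F, VistaNet→Band E, NorthTel→Band C, Pulse→Band D = $3967M.
No other one-to-one assignment exceeds $3981M.

Max total: $3981M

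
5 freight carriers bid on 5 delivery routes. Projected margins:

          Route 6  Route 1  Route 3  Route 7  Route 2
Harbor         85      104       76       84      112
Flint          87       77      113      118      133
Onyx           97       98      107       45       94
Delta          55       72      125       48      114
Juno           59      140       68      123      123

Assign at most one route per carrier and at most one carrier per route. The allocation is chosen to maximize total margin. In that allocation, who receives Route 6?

Treat this as an assignment problem: match each carrier to one route.
Optimal: Harbor→Route 2 ($112k), Flint→Route 7 ($118k), Onyx→Route 6 ($97k), Delta→Route 3 ($125k), Juno→Route 1 ($140k) — total 112+118+97+125+140 = $592k.
Swapping Harbor↔Flint (Harbor→Route 7 $84k, Flint→Route 2 $133k) loses 13.
Onyx's own top route is Route 3 ($107k), but forcing Onyx→Route 3 and reassigning the rest optimally gives only $564k — worse by 28.

Onyx receives Route 6.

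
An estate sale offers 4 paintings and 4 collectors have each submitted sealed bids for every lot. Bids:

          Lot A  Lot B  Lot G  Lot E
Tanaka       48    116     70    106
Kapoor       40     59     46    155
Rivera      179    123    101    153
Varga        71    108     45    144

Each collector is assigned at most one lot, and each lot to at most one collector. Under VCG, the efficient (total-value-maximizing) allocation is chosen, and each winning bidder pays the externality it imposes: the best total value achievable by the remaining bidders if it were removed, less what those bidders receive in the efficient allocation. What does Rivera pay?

Rivera pays $9.

Efficient allocation: Tanaka→Lot G ($70), Kapoor→Lot E ($155), Rivera→Lot A ($179), Varga→Lot B ($108); total welfare W = $512.
Rivera receives Lot A at value $179, so the others get W − 179 = $333.
Without Rivera: best allocation of the remaining 3 bidders over all 4 lots is Tanaka→Lot B ($116), Kapoor→Lot E ($155), Varga→Lot A ($71), total $342.
VCG payment = (others' best without Rivera) − (others' welfare with Rivera) = 342 − 333 = $9.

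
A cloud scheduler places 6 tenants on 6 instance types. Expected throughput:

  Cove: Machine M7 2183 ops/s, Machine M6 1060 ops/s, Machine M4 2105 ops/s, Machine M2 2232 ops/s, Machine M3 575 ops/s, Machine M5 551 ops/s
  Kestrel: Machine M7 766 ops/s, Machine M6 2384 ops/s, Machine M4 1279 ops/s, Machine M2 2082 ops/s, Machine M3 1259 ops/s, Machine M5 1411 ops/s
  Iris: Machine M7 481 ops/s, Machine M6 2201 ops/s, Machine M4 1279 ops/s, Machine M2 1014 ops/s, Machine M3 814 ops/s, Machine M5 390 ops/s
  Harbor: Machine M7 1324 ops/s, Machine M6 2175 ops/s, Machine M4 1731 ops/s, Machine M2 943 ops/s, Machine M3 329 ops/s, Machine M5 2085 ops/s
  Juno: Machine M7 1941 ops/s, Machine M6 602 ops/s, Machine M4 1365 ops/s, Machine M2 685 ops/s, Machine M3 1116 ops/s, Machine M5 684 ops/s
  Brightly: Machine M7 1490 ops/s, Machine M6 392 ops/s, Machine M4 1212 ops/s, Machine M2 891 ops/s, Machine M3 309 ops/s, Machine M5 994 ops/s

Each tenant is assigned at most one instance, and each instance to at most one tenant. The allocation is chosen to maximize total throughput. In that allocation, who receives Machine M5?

Harbor receives Machine M5.

This is a one-to-one assignment (maximum-weight bipartite matching).
Optimal: Cove→Machine M4 (2105 ops/s), Kestrel→Machine M2 (2082 ops/s), Iris→Machine M6 (2201 ops/s), Harbor→Machine M5 (2085 ops/s), Juno→Machine M3 (1116 ops/s), Brightly→Machine M7 (1490 ops/s) — total 2105+2082+2201+2085+1116+1490 = 11079 ops/s.
Column-greedy (each instance in turn goes to its best remaining tenant) gives 9422 ops/s, worse by 1657.
Swapping Cove↔Juno (Cove→Machine M3 575 ops/s, Juno→Machine M4 1365 ops/s) loses 1281.
Harbor's own top instance is Machine M6 (2175 ops/s), but forcing Harbor→Machine M6 and reassigning the rest optimally gives only 10111 ops/s — worse by 968.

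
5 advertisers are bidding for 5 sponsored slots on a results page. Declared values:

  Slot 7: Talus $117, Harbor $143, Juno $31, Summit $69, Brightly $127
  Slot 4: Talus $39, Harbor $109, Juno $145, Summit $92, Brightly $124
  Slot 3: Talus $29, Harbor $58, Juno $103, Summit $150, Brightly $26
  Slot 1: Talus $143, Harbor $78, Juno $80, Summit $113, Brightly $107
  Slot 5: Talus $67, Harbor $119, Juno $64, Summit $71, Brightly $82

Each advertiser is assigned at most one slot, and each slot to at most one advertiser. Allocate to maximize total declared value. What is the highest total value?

Maximum total: $684

Treat this as an assignment problem: match each advertiser to one slot.
Optimal: Talus→Slot 1 ($143), Harbor→Slot 5 ($119), Juno→Slot 4 ($145), Summit→Slot 3 ($150), Brightly→Slot 7 ($127) — total 143+119+145+150+127 = $684.
Column-greedy (each slot in turn goes to its best remaining advertiser) gives $663, worse by 21.
Swapping Talus↔Harbor (Talus→Slot 5 $67, Harbor→Slot 1 $78) loses 117.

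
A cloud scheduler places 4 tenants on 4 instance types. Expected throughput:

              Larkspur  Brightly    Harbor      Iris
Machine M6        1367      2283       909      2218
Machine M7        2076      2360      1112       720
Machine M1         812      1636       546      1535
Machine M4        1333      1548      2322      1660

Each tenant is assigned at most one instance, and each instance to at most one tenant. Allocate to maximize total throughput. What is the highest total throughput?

Max total: 8252 ops/s

Optimal: Larkspur→Machine M7 (2076 ops/s), Brightly→Machine M1 (1636 ops/s), Harbor→Machine M4 (2322 ops/s), Iris→Machine M6 (2218 ops/s) — total 2076+1636+2322+2218 = 8252 ops/s.
Row-greedy (each tenant in turn takes its best remaining instance) gives 8216 ops/s, worse by 36.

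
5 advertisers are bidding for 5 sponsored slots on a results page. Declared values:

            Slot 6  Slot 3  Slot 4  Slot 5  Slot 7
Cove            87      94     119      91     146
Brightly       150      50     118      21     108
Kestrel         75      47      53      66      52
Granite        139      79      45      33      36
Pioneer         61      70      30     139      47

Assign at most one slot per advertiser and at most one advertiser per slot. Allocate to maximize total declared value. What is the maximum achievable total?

Optimal: Cove→Slot 7 ($146), Brightly→Slot 4 ($118), Kestrel→Slot 3 ($47), Granite→Slot 6 ($139), Pioneer→Slot 5 ($139) — total 146+118+47+139+139 = $589.
Max-entry greedy (repeatedly take the single best remaining cell) gives $567, worse by 22.

Maximum total: $589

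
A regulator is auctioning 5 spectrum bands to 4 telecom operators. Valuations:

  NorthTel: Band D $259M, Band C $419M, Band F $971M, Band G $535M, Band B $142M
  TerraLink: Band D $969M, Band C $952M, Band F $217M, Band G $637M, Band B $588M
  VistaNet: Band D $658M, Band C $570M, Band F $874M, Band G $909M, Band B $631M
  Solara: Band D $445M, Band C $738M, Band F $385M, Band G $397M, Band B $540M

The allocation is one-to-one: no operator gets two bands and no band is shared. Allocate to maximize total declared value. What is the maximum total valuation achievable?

This is the linear assignment problem.
Optimal: NorthTel→Band F ($971M), TerraLink→Band D ($969M), VistaNet→Band G ($909M), Solara→Band C ($738M) — total 971+969+909+738 = $3587M.
Next-best assignment: NorthTel→Band F, TerraLink→Band D, VistaNet→Band G, Solara→Band B = $3389M.

Max total: $3587M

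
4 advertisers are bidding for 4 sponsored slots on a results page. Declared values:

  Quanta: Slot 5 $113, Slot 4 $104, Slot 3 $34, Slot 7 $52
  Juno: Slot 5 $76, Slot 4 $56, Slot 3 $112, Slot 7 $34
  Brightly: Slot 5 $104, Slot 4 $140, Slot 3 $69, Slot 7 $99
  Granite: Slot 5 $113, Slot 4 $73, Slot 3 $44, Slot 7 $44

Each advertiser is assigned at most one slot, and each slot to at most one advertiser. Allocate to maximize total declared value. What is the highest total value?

Optimal: Quanta→Slot 4 ($104), Juno→Slot 3 ($112), Brightly→Slot 7 ($99), Granite→Slot 5 ($113) — total 104+112+99+113 = $428.
Column-greedy (each slot in turn goes to its best remaining advertiser) gives $409, worse by 19.

Max total: $428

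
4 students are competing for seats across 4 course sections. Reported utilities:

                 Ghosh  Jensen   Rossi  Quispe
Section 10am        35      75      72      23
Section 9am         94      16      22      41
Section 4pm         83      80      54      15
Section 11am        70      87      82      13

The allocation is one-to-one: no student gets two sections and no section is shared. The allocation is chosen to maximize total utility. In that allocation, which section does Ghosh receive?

Ghosh receives Section 4pm.

Optimal: Ghosh→Section 4pm (83 points), Jensen→Section 11am (87 points), Rossi→Section 10am (72 points), Quispe→Section 9am (41 points) — total 83+87+72+41 = 283 points.
Max-entry greedy (repeatedly take the single best remaining cell) gives 268 points, worse by 15.
Swapping Jensen↔Ghosh (Jensen→Section 4pm 80 points, Ghosh→Section 11am 70 points) loses 20.
Ghosh's own top section is Section 9am (94 points), but forcing Ghosh→Section 9am and reassigning the rest optimally gives only 279 points — worse by 4.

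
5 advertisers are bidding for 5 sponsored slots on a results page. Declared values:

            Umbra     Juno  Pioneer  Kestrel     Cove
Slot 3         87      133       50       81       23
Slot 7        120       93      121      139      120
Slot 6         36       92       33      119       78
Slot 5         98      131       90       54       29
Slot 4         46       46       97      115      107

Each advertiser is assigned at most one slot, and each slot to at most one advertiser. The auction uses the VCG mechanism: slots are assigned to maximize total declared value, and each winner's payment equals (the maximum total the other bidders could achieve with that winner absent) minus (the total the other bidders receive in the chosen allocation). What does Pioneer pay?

Pioneer pays $22.

Efficient allocation: Umbra→Slot 5 ($98), Juno→Slot 3 ($133), Pioneer→Slot 7 ($121), Kestrel→Slot 6 ($119), Cove→Slot 4 ($107); total welfare W = $578.
Pioneer receives Slot 7 at value $121, so the others get W − 121 = $457.
Without Pioneer: best allocation of the remaining 4 bidders over all 5 slots is Umbra→Slot 7 ($120), Juno→Slot 3 ($133), Kestrel→Slot 6 ($119), Cove→Slot 4 ($107), total $479.
VCG payment = (others' best without Pioneer) − (others' welfare with Pioneer) = 479 − 457 = $22.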